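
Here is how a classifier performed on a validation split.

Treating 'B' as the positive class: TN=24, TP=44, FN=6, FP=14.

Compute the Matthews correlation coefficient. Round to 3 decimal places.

0.535

MCC = (TP·TN − FP·FN) / √((TP+FP)(TP+FN)(TN+FP)(TN+FN))
Numerator = 44·24 − 14·6 = 972
Denominator = √(58·50·38·30) = √3306000 = 1818.2409
MCC = 972 / 1818.2409 = 0.535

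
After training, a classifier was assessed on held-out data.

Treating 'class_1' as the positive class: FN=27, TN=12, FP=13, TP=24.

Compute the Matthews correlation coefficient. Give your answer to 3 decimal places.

-0.046

MCC = (TP·TN − FP·FN) / √((TP+FP)(TP+FN)(TN+FP)(TN+FN))
Numerator = 24·12 − 13·27 = -63
Denominator = √(37·51·25·39) = √1839825 = 1356.4015
MCC = -63 / 1356.4015 = -0.046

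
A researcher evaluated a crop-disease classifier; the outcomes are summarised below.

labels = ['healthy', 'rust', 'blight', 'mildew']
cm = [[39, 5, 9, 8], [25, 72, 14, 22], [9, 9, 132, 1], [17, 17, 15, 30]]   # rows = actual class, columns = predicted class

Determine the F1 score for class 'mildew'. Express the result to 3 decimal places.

0.429

F1 score = 2·TP/(2·TP+FP+FN).
mildew: TP=30, FP=8+22+1=31, FN=17+17+15=49 → 60/140 = 0.4286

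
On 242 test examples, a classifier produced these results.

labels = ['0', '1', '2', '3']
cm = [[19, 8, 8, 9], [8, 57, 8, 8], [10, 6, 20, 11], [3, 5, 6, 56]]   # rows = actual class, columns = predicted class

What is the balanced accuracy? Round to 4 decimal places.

Balanced accuracy = mean of per-class recall.
  0: recall = 19/44 = 0.43182
  1: recall = 57/81 = 0.70370
  2: recall = 20/47 = 0.42553
  3: recall = 56/70 = 0.80000
Mean = (0.43182 + 0.70370 + 0.42553 + 0.80000) / 4 = 0.5903

0.5903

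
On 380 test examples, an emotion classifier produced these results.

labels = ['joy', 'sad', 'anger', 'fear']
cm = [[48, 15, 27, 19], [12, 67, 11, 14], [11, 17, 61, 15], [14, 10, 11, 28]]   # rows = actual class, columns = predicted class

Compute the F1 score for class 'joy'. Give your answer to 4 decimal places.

Treat 'joy' as positive and all other classes as negative.
F1 score = 2·TP/(2·TP+FP+FN).
joy: TP=48, FP=12+11+14=37, FN=15+27+19=61 → 96/194 = 0.49485

0.4948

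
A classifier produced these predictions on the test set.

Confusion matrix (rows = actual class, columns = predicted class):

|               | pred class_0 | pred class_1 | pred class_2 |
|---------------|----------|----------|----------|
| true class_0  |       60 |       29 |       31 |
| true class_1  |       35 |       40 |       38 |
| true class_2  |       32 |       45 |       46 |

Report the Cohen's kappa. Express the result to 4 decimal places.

Observed agreement pₒ = trace/N = 146/356 = 0.41011
Expected agreement pₑ = Σ (rowᵢ·colᵢ)/N² = (120·127 + 113·114 + 123·115)/356² = 0.33350
κ = (pₒ − pₑ)/(1 − pₑ) = (0.41011 − 0.33350)/(1 − 0.33350) = 0.1149

0.1149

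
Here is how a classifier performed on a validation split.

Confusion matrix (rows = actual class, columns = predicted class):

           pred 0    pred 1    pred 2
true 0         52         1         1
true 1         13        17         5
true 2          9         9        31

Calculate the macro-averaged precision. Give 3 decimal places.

Per-class precision (TP/(TP+FP)):
  0: TP=52, FP=13+9=22 → 52/74 = 0.7027
  1: TP=17, FP=1+9=10 → 17/27 = 0.6296
  2: TP=31, FP=1+5=6 → 31/37 = 0.8378
Macro-precision = mean = (0.7027 + 0.6296 + 0.8378) / 3 = 0.723

0.723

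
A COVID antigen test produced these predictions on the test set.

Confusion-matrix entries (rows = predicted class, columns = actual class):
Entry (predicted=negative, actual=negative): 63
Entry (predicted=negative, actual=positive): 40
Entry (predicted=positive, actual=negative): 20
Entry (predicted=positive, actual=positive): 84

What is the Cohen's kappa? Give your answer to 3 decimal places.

Observed agreement pₒ = trace/N = 147/207 = 0.7101
Expected agreement pₑ = Σ (rowᵢ·colᵢ)/N² = (83·103 + 124·104)/207² = 0.5005
κ = (pₒ − pₑ)/(1 − pₑ) = (0.7101 − 0.5005)/(1 − 0.5005) = 0.420

0.420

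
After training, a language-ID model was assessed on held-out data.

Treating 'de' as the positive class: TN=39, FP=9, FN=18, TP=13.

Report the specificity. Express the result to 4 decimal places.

0.8125

Specificity = TN/(TN+FP) = 39/(39+9) = 0.8125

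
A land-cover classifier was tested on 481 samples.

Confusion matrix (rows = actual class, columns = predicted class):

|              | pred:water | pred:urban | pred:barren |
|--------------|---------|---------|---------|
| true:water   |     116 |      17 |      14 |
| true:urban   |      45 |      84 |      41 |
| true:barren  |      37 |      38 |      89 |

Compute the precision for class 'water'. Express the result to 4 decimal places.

0.5859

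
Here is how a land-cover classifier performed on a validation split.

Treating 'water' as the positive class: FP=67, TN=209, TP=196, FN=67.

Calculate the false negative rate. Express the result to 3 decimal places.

FNR = FN/(FN+TP) = 67/(67+196) = 0.255

0.255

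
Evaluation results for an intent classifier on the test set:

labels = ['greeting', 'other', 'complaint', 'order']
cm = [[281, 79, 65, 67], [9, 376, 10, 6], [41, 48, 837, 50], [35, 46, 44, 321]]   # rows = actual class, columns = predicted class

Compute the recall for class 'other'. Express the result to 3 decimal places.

Treat 'other' as positive and all other classes as negative.
recall = TP/(TP+FN).
other: TP=376, FN=9+10+6=25 → 376/401 = 0.9377

0.938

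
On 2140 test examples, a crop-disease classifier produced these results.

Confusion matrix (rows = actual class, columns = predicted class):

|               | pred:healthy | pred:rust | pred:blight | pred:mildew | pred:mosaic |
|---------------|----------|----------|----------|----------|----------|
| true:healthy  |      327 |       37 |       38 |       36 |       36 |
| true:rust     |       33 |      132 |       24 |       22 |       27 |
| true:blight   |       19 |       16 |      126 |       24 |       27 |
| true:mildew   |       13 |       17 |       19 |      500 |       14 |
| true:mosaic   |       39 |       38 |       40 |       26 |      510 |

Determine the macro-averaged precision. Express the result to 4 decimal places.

Per-class precision (TP/(TP+FP)):
  healthy: TP=327, FP=33+19+13+39=104 → 327/431 = 0.75870
  rust: TP=132, FP=37+16+17+38=108 → 132/240 = 0.55000
  blight: TP=126, FP=38+24+19+40=121 → 126/247 = 0.51012
  mildew: TP=500, FP=36+22+24+26=108 → 500/608 = 0.82237
  mosaic: TP=510, FP=36+27+27+14=104 → 510/614 = 0.83062
Macro-precision = mean = (0.75870 + 0.55000 + 0.51012 + 0.82237 + 0.83062) / 5 = 0.6944

0.6944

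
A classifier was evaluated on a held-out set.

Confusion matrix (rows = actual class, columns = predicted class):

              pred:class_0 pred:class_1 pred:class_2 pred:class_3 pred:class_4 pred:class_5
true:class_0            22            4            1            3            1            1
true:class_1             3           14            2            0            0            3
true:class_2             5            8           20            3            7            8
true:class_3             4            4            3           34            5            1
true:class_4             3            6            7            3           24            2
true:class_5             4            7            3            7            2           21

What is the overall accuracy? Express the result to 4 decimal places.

Accuracy = trace / total = (22+14+20+34+24+21=135) / 245 = 135/245 = 0.5510

0.5510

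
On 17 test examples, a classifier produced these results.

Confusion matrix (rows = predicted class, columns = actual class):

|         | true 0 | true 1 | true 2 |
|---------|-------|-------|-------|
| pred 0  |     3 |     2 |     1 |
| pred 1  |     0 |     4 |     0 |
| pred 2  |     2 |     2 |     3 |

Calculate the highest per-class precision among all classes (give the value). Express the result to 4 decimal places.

1.0000

Per-class precision (TP/(TP+FP)):
  0: TP=3, FP=2+1=3 → 3/6 = 0.50000
  1: TP=4, FP=0+0=0 → 4/4 = 1.00000
  2: TP=3, FP=2+2=4 → 3/7 = 0.42857
Highest is class '1' with precision = 1.0000.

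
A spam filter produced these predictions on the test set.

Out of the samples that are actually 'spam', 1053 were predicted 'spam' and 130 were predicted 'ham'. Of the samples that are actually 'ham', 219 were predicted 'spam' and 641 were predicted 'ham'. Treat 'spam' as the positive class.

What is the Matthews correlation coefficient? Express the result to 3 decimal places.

0.647

MCC = (TP·TN − FP·FN) / √((TP+FP)(TP+FN)(TN+FP)(TN+FN))
Numerator = 1053·641 − 219·130 = 646503
Denominator = √(1272·1183·860·771) = √997756774560 = 998877.7576
MCC = 646503 / 998877.7576 = 0.647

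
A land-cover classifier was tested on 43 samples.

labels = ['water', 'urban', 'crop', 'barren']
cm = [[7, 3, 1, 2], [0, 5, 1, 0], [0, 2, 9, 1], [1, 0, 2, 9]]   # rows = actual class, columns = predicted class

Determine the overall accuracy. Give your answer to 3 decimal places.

Accuracy = trace / total = (7+5+9+9=30) / 43 = 30/43 = 0.698

0.698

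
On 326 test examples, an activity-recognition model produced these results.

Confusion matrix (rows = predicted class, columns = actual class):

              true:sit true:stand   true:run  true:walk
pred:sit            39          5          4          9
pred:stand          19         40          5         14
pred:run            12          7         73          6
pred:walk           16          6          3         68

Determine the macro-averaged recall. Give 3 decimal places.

Per-class recall (TP/(TP+FN)):
  sit: TP=39, FN=19+12+16=47 → 39/86 = 0.4535
  stand: TP=40, FN=5+7+6=18 → 40/58 = 0.6897
  run: TP=73, FN=4+5+3=12 → 73/85 = 0.8588
  walk: TP=68, FN=9+14+6=29 → 68/97 = 0.7010
Macro-recall = mean = (0.4535 + 0.6897 + 0.8588 + 0.7010) / 4 = 0.676

0.676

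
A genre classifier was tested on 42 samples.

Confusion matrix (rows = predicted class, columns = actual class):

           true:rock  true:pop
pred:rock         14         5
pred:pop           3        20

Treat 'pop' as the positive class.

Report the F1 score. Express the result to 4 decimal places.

Precision = TP/(TP+FP) = 20/23 = 0.8696
Recall = TP/(TP+FN) = 20/25 = 0.8000
F1 = 2·TP/(2·TP+FP+FN) = 40/48 = 0.8333

0.8333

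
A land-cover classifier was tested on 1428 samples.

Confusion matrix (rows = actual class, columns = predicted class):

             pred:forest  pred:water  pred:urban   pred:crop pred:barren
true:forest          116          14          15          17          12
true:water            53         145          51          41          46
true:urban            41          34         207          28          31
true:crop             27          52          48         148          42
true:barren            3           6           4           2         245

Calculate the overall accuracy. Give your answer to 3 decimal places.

Accuracy = trace / total = (116+145+207+148+245=861) / 1428 = 861/1428 = 0.603

0.603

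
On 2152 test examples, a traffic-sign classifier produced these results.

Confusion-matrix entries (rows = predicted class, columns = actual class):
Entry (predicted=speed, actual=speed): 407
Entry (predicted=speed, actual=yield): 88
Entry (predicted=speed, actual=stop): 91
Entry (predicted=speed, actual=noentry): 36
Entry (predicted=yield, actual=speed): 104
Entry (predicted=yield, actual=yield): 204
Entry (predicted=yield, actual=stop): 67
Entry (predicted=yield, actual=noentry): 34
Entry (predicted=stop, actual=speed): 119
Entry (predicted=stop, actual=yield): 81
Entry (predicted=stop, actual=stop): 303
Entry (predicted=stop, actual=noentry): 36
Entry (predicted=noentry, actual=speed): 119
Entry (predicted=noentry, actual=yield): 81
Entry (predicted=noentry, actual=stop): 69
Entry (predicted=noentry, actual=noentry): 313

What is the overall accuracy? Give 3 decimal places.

0.570

Accuracy = trace / total = (407+204+303+313=1227) / 2152 = 1227/2152 = 0.570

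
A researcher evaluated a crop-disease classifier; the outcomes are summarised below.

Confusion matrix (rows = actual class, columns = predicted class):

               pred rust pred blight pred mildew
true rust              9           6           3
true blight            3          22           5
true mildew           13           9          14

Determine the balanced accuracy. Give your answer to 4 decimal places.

Balanced accuracy = mean of per-class recall.
  rust: recall = 9/18 = 0.50000
  blight: recall = 22/30 = 0.73333
  mildew: recall = 14/36 = 0.38889
Mean = (0.50000 + 0.73333 + 0.38889) / 3 = 0.5407

0.5407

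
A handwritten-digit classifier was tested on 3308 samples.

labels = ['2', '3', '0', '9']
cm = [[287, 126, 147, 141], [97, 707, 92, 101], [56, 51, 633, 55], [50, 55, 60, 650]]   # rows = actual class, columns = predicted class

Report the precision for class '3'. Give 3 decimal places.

Treat '3' as positive and all other classes as negative.
precision = TP/(TP+FP).
3: TP=707, FP=126+51+55=232 → 707/939 = 0.7529

0.753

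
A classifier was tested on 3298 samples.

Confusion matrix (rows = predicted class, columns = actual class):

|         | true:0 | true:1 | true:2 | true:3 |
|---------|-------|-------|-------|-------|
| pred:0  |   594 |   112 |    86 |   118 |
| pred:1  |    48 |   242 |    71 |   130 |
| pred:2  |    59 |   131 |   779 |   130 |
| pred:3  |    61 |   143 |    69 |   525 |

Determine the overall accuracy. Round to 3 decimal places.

Accuracy = trace / total = (594+242+779+525=2140) / 3298 = 2140/3298 = 0.649

0.649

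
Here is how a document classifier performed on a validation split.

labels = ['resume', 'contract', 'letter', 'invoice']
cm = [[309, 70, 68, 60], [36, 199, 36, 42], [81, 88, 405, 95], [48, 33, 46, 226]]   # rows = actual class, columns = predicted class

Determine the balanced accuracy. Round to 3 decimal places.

0.623

Balanced accuracy = mean of per-class recall.
  resume: recall = 309/507 = 0.6095
  contract: recall = 199/313 = 0.6358
  letter: recall = 405/669 = 0.6054
  invoice: recall = 226/353 = 0.6402
Mean = (0.6095 + 0.6358 + 0.6054 + 0.6402) / 4 = 0.623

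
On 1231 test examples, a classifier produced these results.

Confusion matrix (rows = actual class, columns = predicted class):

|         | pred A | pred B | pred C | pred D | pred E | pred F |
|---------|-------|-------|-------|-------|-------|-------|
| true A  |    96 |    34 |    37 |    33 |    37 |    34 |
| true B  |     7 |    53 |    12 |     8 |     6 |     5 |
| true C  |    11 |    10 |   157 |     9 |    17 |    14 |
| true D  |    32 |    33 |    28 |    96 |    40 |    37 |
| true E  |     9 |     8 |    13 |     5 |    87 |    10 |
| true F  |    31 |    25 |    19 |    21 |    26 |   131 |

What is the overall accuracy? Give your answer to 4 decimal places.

Accuracy = trace / total = (96+53+157+96+87+131=620) / 1231 = 620/1231 = 0.5037

0.5037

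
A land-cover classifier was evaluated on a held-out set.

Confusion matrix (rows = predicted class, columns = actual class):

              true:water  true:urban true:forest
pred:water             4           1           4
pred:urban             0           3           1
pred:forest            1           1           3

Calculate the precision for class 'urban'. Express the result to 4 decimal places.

0.7500

Take TP from the diagonal, FP from the rest of the 'urban' prediction marginal, FN from the rest of the 'urban' actual marginal.
precision = TP/(TP+FP).
urban: TP=3, FP=0+1=1 → 3/4 = 0.75000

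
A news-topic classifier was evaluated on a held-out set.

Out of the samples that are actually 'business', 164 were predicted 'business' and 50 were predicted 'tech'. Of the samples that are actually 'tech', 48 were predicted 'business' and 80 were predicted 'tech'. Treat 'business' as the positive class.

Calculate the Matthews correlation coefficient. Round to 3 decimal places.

MCC = (TP·TN − FP·FN) / √((TP+FP)(TP+FN)(TN+FP)(TN+FN))
Numerator = 164·80 − 48·50 = 10720
Denominator = √(212·214·128·130) = √754923520 = 27475.8716
MCC = 10720 / 27475.8716 = 0.390

0.390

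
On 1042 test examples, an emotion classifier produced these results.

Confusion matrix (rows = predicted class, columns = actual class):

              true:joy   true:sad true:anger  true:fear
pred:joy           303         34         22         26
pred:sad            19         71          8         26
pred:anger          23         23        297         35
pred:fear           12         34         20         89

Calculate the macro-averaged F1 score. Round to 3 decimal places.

0.668

Per-class F1 score (2·TP/(2·TP+FP+FN)):
  joy: TP=303, FP=34+22+26=82, FN=19+23+12=54 → 606/742 = 0.8167
  sad: TP=71, FP=19+8+26=53, FN=34+23+34=91 → 142/286 = 0.4965
  anger: TP=297, FP=23+23+35=81, FN=22+8+20=50 → 594/725 = 0.8193
  fear: TP=89, FP=12+34+20=66, FN=26+26+35=87 → 178/331 = 0.5378
Macro-F1 score = mean = (0.8167 + 0.4965 + 0.8193 + 0.5378) / 4 = 0.668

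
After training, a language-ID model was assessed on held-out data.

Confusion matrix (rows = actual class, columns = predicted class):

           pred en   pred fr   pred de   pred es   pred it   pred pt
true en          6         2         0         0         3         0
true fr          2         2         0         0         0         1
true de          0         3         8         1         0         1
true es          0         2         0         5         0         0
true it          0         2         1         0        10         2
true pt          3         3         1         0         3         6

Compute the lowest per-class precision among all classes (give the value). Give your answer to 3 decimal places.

0.143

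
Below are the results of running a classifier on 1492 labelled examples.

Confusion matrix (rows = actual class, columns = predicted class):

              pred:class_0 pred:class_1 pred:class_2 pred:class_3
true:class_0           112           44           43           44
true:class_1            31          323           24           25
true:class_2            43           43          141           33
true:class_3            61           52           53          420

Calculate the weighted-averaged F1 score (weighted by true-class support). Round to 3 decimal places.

0.668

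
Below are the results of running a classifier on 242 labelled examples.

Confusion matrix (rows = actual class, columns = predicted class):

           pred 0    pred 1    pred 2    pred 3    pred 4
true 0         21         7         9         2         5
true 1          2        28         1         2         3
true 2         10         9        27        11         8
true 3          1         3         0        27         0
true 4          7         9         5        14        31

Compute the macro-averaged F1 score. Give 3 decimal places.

0.555

Per-class F1 score (2·TP/(2·TP+FP+FN)):
  0: TP=21, FP=2+10+1+7=20, FN=7+9+2+5=23 → 42/85 = 0.4941
  1: TP=28, FP=7+9+3+9=28, FN=2+1+2+3=8 → 56/92 = 0.6087
  2: TP=27, FP=9+1+0+5=15, FN=10+9+11+8=38 → 54/107 = 0.5047
  3: TP=27, FP=2+2+11+14=29, FN=1+3+0+0=4 → 54/87 = 0.6207
  4: TP=31, FP=5+3+8+0=16, FN=7+9+5+14=35 → 62/113 = 0.5487
Macro-F1 score = mean = (0.4941 + 0.6087 + 0.5047 + 0.6207 + 0.5487) / 5 = 0.555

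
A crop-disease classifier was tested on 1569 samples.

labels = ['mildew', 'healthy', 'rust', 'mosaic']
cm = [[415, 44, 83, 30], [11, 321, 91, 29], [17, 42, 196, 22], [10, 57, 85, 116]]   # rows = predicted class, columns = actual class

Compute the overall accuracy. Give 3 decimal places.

0.668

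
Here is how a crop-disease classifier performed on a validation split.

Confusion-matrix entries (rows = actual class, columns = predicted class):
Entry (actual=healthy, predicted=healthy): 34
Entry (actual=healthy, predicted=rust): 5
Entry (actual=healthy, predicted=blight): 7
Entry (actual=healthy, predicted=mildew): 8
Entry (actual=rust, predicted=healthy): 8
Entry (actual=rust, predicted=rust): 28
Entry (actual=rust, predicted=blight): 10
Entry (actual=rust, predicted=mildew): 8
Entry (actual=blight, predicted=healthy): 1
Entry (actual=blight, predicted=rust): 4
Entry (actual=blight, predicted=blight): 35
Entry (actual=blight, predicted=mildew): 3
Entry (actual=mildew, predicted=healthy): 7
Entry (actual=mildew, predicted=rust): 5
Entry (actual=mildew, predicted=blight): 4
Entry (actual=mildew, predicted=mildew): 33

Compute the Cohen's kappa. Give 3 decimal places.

Observed agreement pₒ = trace/N = 130/200 = 0.6500
Expected agreement pₑ = Σ (rowᵢ·colᵢ)/N² = (54·50 + 54·42 + 43·56 + 49·52)/200² = 0.2481
κ = (pₒ − pₑ)/(1 − pₑ) = (0.6500 − 0.2481)/(1 − 0.2481) = 0.535

0.535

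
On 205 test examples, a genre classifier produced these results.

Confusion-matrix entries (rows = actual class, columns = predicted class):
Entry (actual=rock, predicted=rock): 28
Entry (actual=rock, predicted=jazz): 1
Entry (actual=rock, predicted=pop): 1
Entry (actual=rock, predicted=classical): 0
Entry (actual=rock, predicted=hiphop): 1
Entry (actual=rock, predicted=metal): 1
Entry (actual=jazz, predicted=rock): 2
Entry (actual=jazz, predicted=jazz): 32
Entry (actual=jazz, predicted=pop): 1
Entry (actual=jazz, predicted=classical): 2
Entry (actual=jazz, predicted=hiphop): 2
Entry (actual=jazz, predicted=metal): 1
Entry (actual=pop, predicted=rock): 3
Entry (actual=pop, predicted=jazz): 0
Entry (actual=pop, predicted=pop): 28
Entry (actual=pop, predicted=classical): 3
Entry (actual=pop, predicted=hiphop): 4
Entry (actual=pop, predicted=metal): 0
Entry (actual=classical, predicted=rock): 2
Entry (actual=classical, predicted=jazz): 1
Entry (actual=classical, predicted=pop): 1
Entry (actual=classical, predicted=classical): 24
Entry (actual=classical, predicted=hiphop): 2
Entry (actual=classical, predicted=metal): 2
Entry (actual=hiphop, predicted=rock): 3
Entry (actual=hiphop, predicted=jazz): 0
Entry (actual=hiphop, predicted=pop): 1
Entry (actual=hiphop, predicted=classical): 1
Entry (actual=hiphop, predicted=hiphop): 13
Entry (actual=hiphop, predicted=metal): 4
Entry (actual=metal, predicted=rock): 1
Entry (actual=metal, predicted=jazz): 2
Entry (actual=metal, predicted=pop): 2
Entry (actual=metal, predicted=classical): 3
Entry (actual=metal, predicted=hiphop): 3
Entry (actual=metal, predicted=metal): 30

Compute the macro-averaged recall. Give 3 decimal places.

0.747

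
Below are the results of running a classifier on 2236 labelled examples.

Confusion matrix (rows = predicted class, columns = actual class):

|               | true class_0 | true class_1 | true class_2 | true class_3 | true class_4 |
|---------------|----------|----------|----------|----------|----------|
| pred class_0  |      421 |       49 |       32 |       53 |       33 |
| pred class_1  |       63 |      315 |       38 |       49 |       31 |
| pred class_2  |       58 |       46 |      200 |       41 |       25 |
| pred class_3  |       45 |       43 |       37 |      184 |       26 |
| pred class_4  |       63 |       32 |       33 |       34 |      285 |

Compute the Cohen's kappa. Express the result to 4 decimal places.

0.5298

Observed agreement pₒ = trace/N = 1405/2236 = 0.62835
Expected agreement pₑ = Σ (rowᵢ·colᵢ)/N² = (650·588 + 485·496 + 340·370 + 361·335 + 400·447)/2236² = 0.20967
κ = (pₒ − pₑ)/(1 − pₑ) = (0.62835 − 0.20967)/(1 − 0.20967) = 0.5298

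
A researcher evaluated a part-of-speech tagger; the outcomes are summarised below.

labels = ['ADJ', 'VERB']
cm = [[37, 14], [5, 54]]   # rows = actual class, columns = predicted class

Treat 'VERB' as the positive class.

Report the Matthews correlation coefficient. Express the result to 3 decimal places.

MCC = (TP·TN − FP·FN) / √((TP+FP)(TP+FN)(TN+FP)(TN+FN))
Numerator = 54·37 − 14·5 = 1928
Denominator = √(68·59·51·42) = √8593704 = 2931.5020
MCC = 1928 / 2931.5020 = 0.658

0.658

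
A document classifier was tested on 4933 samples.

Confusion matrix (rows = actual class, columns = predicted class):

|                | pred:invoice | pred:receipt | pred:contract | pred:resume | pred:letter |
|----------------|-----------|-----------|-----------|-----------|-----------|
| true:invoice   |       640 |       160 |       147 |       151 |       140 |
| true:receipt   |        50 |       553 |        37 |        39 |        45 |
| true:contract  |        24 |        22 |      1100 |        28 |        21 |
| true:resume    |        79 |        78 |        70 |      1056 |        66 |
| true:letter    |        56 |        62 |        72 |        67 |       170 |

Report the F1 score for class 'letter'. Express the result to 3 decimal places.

0.391

F1 score = 2·TP/(2·TP+FP+FN).
letter: TP=170, FP=140+45+21+66=272, FN=56+62+72+67=257 → 340/869 = 0.3913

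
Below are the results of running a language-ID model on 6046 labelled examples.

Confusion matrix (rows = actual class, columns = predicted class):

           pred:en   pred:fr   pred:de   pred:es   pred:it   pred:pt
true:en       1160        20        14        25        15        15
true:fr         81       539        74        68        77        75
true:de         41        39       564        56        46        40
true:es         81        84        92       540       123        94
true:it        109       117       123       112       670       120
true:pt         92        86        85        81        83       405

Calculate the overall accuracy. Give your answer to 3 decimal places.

Accuracy = trace / total = (1160+539+564+540+670+405=3878) / 6046 = 3878/6046 = 0.641

0.641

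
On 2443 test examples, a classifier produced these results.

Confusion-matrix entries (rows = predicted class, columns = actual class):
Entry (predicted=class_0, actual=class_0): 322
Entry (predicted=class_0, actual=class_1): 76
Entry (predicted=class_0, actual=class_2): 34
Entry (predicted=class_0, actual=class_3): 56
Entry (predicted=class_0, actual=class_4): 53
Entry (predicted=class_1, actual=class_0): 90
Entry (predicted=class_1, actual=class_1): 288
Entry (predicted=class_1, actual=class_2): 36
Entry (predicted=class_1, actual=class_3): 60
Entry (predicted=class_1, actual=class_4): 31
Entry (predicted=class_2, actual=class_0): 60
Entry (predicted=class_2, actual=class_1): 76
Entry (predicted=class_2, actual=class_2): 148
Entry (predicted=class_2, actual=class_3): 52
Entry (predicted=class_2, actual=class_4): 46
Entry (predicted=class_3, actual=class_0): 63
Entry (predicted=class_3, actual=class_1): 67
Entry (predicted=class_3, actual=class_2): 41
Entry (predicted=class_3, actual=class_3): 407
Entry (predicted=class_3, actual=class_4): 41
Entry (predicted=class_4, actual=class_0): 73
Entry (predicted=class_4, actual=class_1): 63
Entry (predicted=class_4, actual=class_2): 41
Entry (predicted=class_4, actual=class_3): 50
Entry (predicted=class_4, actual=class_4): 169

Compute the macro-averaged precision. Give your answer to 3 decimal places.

0.527

Per-class precision (TP/(TP+FP)):
  class_0: TP=322, FP=76+34+56+53=219 → 322/541 = 0.5952
  class_1: TP=288, FP=90+36+60+31=217 → 288/505 = 0.5703
  class_2: TP=148, FP=60+76+52+46=234 → 148/382 = 0.3874
  class_3: TP=407, FP=63+67+41+41=212 → 407/619 = 0.6575
  class_4: TP=169, FP=73+63+41+50=227 → 169/396 = 0.4268
Macro-precision = mean = (0.5952 + 0.5703 + 0.3874 + 0.6575 + 0.4268) / 5 = 0.527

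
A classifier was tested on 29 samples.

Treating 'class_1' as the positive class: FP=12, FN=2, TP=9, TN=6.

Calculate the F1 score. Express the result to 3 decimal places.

0.563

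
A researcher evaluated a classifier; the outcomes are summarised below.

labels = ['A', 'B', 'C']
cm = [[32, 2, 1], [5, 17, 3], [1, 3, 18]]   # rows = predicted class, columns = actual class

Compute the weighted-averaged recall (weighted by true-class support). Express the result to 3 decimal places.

Per-class recall (TP/(TP+FN)):
  A: TP=32, FN=5+1=6 → 32/38 = 0.8421
  B: TP=17, FN=2+3=5 → 17/22 = 0.7727
  C: TP=18, FN=1+3=4 → 18/22 = 0.8182
Weighted-recall = Σ (supportᵢ/N)·recallᵢ with N=82: (38/82)·0.8421 + (22/82)·0.7727 + (22/82)·0.8182 = 0.817

0.817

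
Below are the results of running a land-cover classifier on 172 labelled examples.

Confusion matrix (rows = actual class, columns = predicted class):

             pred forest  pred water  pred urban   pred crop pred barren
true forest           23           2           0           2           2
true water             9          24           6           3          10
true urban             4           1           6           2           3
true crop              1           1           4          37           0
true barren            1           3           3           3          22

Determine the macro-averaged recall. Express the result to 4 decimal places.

0.6355

Per-class recall (TP/(TP+FN)):
  forest: TP=23, FN=2+0+2+2=6 → 23/29 = 0.79310
  water: TP=24, FN=9+6+3+10=28 → 24/52 = 0.46154
  urban: TP=6, FN=4+1+2+3=10 → 6/16 = 0.37500
  crop: TP=37, FN=1+1+4+0=6 → 37/43 = 0.86047
  barren: TP=22, FN=1+3+3+3=10 → 22/32 = 0.68750
Macro-recall = mean = (0.79310 + 0.46154 + 0.37500 + 0.86047 + 0.68750) / 5 = 0.6355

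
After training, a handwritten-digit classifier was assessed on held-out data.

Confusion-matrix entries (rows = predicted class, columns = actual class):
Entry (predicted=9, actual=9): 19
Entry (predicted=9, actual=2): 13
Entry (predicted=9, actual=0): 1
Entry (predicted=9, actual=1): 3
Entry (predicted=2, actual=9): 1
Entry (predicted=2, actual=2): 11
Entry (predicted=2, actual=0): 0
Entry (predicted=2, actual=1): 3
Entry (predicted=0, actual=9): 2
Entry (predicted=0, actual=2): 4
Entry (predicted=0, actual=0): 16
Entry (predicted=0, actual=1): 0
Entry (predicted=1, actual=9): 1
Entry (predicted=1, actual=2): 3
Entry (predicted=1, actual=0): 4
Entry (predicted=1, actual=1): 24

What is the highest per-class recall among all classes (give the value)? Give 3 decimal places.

Per-class recall (TP/(TP+FN)):
  9: TP=19, FN=1+2+1=4 → 19/23 = 0.8261
  2: TP=11, FN=13+4+3=20 → 11/31 = 0.3548
  0: TP=16, FN=1+0+4=5 → 16/21 = 0.7619
  1: TP=24, FN=3+3+0=6 → 24/30 = 0.8000
Highest is class '9' with recall = 0.826.

0.826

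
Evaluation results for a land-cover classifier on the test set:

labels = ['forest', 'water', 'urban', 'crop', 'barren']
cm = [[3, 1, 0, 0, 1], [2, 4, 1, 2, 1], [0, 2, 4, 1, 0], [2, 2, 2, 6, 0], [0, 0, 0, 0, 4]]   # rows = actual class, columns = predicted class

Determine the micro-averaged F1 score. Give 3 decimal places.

0.553

Micro-averaging pools counts across classes: ΣTP=21, ΣFP=17, ΣFN=17.
Micro-F1 score = 2·TP/(2·TP+FP+FN) on pooled counts = 0.553 (equals overall accuracy in single-label multiclass).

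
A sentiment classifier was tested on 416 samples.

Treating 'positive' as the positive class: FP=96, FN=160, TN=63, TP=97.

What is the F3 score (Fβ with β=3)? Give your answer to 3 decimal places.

Fβ = (1+β²)·TP / ((1+β²)·TP + β²·FN + FP), with β²=9
= 10·97 / (10·97 + 9·160 + 96) = 0.387

0.387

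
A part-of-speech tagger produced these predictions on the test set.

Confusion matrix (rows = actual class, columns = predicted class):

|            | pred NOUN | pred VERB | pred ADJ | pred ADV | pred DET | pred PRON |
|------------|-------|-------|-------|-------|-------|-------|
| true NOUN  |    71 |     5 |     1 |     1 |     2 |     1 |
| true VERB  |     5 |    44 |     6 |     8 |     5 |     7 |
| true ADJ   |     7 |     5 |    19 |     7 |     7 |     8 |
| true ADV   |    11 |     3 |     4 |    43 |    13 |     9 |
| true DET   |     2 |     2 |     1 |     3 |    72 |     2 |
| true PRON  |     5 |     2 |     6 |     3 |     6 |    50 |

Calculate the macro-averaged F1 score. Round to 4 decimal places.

Per-class F1 score (2·TP/(2·TP+FP+FN)):
  NOUN: TP=71, FP=5+7+11+2+5=30, FN=5+1+1+2+1=10 → 142/182 = 0.78022
  VERB: TP=44, FP=5+5+3+2+2=17, FN=5+6+8+5+7=31 → 88/136 = 0.64706
  ADJ: TP=19, FP=1+6+4+1+6=18, FN=7+5+7+7+8=34 → 38/90 = 0.42222
  ADV: TP=43, FP=1+8+7+3+3=22, FN=11+3+4+13+9=40 → 86/148 = 0.58108
  DET: TP=72, FP=2+5+7+13+6=33, FN=2+2+1+3+2=10 → 144/187 = 0.77005
  PRON: TP=50, FP=1+7+8+9+2=27, FN=5+2+6+3+6=22 → 100/149 = 0.67114
Macro-F1 score = mean = (0.78022 + 0.64706 + 0.42222 + 0.58108 + 0.77005 + 0.67114) / 6 = 0.6453

0.6453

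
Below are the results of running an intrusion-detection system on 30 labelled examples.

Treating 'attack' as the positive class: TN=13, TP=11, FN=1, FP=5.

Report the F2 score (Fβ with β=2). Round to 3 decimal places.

Fβ = (1+β²)·TP / ((1+β²)·TP + β²·FN + FP), with β²=4
= 5·11 / (5·11 + 4·1 + 5) = 0.859

0.859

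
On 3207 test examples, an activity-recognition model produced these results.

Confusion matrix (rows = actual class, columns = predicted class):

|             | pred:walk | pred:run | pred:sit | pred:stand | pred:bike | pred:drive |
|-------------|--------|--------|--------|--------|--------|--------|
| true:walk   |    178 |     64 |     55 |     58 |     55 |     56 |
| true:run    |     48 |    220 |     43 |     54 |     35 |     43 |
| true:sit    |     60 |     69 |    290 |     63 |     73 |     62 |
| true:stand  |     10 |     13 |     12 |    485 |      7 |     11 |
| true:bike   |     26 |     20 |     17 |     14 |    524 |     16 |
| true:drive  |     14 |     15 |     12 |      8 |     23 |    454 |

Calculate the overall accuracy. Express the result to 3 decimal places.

Accuracy = trace / total = (178+220+290+485+524+454=2151) / 3207 = 2151/3207 = 0.671

0.671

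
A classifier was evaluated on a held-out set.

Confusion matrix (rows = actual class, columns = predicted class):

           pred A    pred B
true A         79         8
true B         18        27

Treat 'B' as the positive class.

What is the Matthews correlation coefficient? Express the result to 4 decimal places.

MCC = (TP·TN − FP·FN) / √((TP+FP)(TP+FN)(TN+FP)(TN+FN))
Numerator = 27·79 − 8·18 = 1989
Denominator = √(35·45·87·97) = √13291425 = 3645.7407
MCC = 1989 / 3645.7407 = 0.5456

0.5456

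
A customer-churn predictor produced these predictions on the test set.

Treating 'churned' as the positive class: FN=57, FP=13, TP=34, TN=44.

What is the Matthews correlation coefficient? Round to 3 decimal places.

0.152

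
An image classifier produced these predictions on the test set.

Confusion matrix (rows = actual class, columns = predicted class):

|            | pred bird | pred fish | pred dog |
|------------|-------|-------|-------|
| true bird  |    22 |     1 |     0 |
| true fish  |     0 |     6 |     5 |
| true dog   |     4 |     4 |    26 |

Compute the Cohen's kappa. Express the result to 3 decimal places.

Observed agreement pₒ = trace/N = 54/68 = 0.7941
Expected agreement pₑ = Σ (rowᵢ·colᵢ)/N² = (23·26 + 11·11 + 34·31)/68² = 0.3834
κ = (pₒ − pₑ)/(1 − pₑ) = (0.7941 − 0.3834)/(1 − 0.3834) = 0.666

0.666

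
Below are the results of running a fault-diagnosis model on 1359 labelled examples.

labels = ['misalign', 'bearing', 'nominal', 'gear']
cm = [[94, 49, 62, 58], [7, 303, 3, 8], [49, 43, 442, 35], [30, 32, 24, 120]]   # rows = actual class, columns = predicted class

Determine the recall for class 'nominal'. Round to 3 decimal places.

0.777

Treat 'nominal' as positive and all other classes as negative.
recall = TP/(TP+FN).
nominal: TP=442, FN=49+43+35=127 → 442/569 = 0.7768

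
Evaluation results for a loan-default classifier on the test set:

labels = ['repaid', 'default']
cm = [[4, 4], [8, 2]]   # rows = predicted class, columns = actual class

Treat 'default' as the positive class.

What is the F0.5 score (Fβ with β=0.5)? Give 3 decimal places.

0.217

Fβ = (1+β²)·TP / ((1+β²)·TP + β²·FN + FP), with β²=1/4
= 1.25·2 / (1.25·2 + 0.25·4 + 8) = 0.217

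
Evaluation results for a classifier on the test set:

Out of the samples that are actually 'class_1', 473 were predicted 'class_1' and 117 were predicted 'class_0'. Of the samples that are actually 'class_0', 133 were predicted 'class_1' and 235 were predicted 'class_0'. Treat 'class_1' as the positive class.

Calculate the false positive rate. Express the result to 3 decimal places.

FPR = FP/(FP+TN) = 133/(133+235) = 0.361

0.361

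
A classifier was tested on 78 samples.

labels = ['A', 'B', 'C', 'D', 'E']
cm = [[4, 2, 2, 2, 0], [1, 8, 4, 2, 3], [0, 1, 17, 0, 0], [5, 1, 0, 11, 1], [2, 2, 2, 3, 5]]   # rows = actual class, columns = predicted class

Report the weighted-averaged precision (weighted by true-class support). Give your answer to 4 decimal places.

Per-class precision (TP/(TP+FP)):
  A: TP=4, FP=1+0+5+2=8 → 4/12 = 0.33333
  B: TP=8, FP=2+1+1+2=6 → 8/14 = 0.57143
  C: TP=17, FP=2+4+0+2=8 → 17/25 = 0.68000
  D: TP=11, FP=2+2+0+3=7 → 11/18 = 0.61111
  E: TP=5, FP=0+3+0+1=4 → 5/9 = 0.55556
Weighted-precision = Σ (supportᵢ/N)·precisionᵢ with N=78: (10/78)·0.33333 + (18/78)·0.57143 + (18/78)·0.68000 + (18/78)·0.61111 + (14/78)·0.55556 = 0.5723

0.5723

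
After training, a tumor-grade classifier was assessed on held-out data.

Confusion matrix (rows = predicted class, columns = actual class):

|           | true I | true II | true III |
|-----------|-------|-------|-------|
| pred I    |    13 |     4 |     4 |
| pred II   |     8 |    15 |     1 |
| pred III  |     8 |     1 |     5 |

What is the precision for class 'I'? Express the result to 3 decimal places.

0.619

Take TP from the diagonal, FP from the rest of the 'I' prediction marginal, FN from the rest of the 'I' actual marginal.
precision = TP/(TP+FP).
I: TP=13, FP=4+4=8 → 13/21 = 0.6190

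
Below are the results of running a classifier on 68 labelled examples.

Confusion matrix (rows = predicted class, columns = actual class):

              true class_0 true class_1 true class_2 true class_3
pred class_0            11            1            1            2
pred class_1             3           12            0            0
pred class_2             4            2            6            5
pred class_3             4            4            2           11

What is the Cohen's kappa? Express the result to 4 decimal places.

0.4526

Observed agreement pₒ = trace/N = 40/68 = 0.58824
Expected agreement pₑ = Σ (rowᵢ·colᵢ)/N² = (22·15 + 19·15 + 9·17 + 18·21)/68² = 0.24784
κ = (pₒ − pₑ)/(1 − pₑ) = (0.58824 − 0.24784)/(1 − 0.24784) = 0.4526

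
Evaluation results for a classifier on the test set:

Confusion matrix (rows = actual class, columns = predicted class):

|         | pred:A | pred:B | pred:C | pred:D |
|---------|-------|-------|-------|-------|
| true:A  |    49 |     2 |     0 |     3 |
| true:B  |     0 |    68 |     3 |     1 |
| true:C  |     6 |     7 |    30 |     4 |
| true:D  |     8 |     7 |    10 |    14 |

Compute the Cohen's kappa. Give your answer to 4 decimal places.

0.6685

Observed agreement pₒ = trace/N = 161/212 = 0.75943
Expected agreement pₑ = Σ (rowᵢ·colᵢ)/N² = (54·63 + 72·84 + 47·43 + 39·22)/212² = 0.27432
κ = (pₒ − pₑ)/(1 − pₑ) = (0.75943 − 0.27432)/(1 − 0.27432) = 0.6685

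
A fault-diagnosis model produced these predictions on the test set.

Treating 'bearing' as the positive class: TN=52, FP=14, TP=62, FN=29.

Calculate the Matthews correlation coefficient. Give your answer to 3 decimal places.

MCC = (TP·TN − FP·FN) / √((TP+FP)(TP+FN)(TN+FP)(TN+FN))
Numerator = 62·52 − 14·29 = 2818
Denominator = √(76·91·66·81) = √36972936 = 6080.5375
MCC = 2818 / 6080.5375 = 0.463

0.463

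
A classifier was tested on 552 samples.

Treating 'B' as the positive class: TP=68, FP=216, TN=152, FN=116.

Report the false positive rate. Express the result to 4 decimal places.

FPR = FP/(FP+TN) = 216/(216+152) = 0.5870

0.5870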